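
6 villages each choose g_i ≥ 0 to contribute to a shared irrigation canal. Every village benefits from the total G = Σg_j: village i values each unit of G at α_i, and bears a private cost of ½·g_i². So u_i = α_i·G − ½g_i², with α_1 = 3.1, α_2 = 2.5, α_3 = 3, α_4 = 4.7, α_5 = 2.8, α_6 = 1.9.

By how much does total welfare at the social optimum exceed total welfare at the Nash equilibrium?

677.2

Village i's FOC: ∂u_i/∂g_i = α_i − g_i = 0, so g_i* = α_i.
NE contributions = (3.1, 2.5, 3, 4.7, 2.8, 1.9); G = 18.
W^NE = (Σα)·G − ½Σα_i² = 18² − ½·58.4 = 294.8.
Planner sets g_i = Σα_j = 18 for every i, so G^SO = 6·18 = 108.
W^SO = (Σα)·G^SO − ½·6·(Σα)² = (6/2)·18² = 972.
Deadweight loss = W^SO − W^NE = 677.2.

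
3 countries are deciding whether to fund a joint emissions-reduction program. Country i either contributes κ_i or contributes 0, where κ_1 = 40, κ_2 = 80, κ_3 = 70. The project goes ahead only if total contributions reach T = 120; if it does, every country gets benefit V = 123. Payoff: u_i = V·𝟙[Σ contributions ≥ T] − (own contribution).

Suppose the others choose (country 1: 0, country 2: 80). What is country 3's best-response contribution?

Others' total = 80. Contributing 70 brings total to 150 ≥ 120: gain V − κ_3 = 53.
Best response: 70.

70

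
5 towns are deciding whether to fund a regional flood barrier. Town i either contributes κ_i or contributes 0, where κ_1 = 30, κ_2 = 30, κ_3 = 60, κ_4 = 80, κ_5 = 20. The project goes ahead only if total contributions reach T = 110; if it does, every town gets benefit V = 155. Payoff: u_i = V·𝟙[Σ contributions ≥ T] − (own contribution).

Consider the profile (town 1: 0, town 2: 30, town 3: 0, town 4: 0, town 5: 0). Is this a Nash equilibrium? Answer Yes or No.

No

Total = 30 < 110: not provided.
Town 1 (pledges 0, payoff 0): pledging 30 → total 60, payoff -30. No gain.
Town 2 (pledges 30, payoff -30): dropping to 0 → total 0, payoff 0. Profitable deviation.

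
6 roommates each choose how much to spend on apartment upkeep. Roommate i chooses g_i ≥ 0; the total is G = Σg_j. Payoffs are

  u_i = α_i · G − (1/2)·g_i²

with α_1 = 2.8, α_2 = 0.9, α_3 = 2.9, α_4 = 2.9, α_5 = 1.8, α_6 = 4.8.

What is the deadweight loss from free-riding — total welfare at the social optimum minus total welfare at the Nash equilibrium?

Roommate i's FOC: ∂u_i/∂g_i = α_i − g_i = 0, so g_i* = α_i.
NE contributions = (2.8, 0.9, 2.9, 2.9, 1.8, 4.8); G = 16.1.
W^NE = (Σα)·G − ½Σα_i² = 16.1² − ½·51.75 = 233.335.
Planner sets g_i = Σα_j = 16.1 for every i, so G^SO = 6·16.1 = 96.6.
W^SO = (Σα)·G^SO − ½·6·(Σα)² = (6/2)·16.1² = 777.63.
Deadweight loss = W^SO − W^NE = 544.295.

544.295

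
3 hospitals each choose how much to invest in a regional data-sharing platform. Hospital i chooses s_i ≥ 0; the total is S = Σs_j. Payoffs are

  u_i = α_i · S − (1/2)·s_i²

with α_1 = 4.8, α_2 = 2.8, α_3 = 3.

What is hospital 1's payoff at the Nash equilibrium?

Hospital i's FOC: ∂u_i/∂s_i = α_i − s_i = 0, so s_i* = α_i.
NE contributions = (4.8, 2.8, 3); S = 10.6.
u_1 = α_1·S − ½·(s_1)² = 4.8·10.6 − ½·4.8² = 39.36.

39.36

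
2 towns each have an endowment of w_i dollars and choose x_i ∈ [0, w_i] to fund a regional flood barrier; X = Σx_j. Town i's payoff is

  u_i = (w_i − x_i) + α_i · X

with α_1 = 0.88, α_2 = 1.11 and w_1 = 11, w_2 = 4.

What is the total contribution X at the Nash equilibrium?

4

∂u_i/∂x_i = α_i − 1, so town i contributes w_i if α_i > 1, else 0.
α_i > 1 for i ∈ {2}; NE contributions (0, 4), X = 4.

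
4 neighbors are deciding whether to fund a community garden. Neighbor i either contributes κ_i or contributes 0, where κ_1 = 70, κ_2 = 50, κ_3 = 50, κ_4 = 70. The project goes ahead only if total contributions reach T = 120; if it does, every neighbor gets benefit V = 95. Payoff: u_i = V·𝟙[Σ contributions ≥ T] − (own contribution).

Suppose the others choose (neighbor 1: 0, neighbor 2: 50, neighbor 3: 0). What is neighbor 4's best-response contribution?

Others' total = 50. Contributing 70 brings total to 120 ≥ 120: gain V − κ_4 = 25.
Best response: 70.

70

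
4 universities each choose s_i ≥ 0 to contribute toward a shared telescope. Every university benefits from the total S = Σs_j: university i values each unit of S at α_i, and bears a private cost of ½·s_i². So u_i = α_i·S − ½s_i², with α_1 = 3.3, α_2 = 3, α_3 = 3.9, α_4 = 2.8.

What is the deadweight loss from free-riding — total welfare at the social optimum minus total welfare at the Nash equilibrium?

University i's FOC: ∂u_i/∂s_i = α_i − s_i = 0, so s_i* = α_i.
NE contributions = (3.3, 3, 3.9, 2.8); S = 13.
W^NE = (Σα)·S − ½Σα_i² = 13² − ½·42.94 = 147.53.
Planner sets s_i = Σα_j = 13 for every i, so S^SO = 4·13 = 52.
W^SO = (Σα)·S^SO − ½·4·(Σα)² = (4/2)·13² = 338.
Deadweight loss = W^SO − W^NE = 190.47.

190.47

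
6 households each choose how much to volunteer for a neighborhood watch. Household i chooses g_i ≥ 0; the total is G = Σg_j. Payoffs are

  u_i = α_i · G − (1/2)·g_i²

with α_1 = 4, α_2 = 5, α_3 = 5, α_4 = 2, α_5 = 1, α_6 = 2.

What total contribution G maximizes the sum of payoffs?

114

Planner FOC: ∂(Σu_j)/∂g_i = (Σα_j) − g_i = 0, so g_i^SO = Σα_j = 19 for every i; G^SO = 114.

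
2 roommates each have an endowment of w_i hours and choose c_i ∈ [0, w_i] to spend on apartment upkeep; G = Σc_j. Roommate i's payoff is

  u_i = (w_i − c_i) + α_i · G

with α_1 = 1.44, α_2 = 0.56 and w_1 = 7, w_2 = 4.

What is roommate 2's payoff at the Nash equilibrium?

∂u_i/∂c_i = α_i − 1, so roommate i contributes w_i if α_i > 1, else 0.
α_i > 1 for i ∈ {1}; NE contributions (7, 0), G = 7.
u_2 = (4 − 0) + 0.56·7 = 7.92.

7.92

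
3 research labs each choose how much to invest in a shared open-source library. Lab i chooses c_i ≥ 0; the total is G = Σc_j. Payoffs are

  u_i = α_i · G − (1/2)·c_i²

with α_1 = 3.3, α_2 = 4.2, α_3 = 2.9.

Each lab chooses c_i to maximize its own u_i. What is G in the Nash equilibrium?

Lab i's FOC: ∂u_i/∂c_i = α_i − c_i = 0, so c_i* = α_i.
NE contributions = (3.3, 4.2, 2.9); G = 10.4.

10.4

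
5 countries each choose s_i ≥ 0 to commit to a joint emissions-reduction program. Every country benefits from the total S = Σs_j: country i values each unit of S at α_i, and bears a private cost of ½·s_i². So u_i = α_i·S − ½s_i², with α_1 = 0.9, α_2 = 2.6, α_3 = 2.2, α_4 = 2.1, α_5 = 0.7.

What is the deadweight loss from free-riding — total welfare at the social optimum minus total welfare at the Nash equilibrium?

Country i's FOC: ∂u_i/∂s_i = α_i − s_i = 0, so s_i* = α_i.
NE contributions = (0.9, 2.6, 2.2, 2.1, 0.7); S = 8.5.
W^NE = (Σα)·S − ½Σα_i² = 8.5² − ½·17.31 = 63.595.
Planner sets s_i = Σα_j = 8.5 for every i, so S^SO = 5·8.5 = 42.5.
W^SO = (Σα)·S^SO − ½·5·(Σα)² = (5/2)·8.5² = 180.625.
Deadweight loss = W^SO − W^NE = 117.03.

117.03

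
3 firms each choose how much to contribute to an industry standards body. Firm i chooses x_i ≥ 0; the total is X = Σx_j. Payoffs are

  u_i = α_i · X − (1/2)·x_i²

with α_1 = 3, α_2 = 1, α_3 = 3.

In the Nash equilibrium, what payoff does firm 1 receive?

16.5

Firm i's FOC: ∂u_i/∂x_i = α_i − x_i = 0, so x_i* = α_i.
NE contributions = (3, 1, 3); X = 7.
u_1 = α_1·X − ½·(x_1)² = 3·7 − ½·3² = 16.5.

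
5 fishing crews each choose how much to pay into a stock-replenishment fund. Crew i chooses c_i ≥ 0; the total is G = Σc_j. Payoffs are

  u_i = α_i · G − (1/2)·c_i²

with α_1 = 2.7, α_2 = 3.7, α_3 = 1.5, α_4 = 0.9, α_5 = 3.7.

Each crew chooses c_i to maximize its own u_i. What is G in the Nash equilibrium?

Crew i's FOC: ∂u_i/∂c_i = α_i − c_i = 0, so c_i* = α_i.
NE contributions = (2.7, 3.7, 1.5, 0.9, 3.7); G = 12.5.

12.5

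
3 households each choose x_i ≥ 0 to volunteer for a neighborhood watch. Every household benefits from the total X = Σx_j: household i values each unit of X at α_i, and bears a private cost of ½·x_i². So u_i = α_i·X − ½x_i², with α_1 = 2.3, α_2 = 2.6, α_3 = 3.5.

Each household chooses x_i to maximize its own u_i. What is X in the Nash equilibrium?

Household i's FOC: ∂u_i/∂x_i = α_i − x_i = 0, so x_i* = α_i.
NE contributions = (2.3, 2.6, 3.5); X = 8.4.

8.4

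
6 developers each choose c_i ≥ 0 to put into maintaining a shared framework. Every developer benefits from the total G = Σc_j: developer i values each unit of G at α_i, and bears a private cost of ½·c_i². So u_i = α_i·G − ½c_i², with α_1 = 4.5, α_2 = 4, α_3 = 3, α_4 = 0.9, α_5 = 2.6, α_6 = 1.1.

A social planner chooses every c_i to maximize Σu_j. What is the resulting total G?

Planner FOC: ∂(Σu_j)/∂c_i = (Σα_j) − c_i = 0, so c_i^SO = Σα_j = 16.1 for every i; G^SO = 96.6.

96.6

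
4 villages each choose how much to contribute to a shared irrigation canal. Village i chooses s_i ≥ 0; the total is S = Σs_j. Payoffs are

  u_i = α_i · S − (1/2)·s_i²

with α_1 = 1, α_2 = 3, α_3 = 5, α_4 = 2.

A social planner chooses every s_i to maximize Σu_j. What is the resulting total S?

Planner FOC: ∂(Σu_j)/∂s_i = (Σα_j) − s_i = 0, so s_i^SO = Σα_j = 11 for every i; S^SO = 44.

44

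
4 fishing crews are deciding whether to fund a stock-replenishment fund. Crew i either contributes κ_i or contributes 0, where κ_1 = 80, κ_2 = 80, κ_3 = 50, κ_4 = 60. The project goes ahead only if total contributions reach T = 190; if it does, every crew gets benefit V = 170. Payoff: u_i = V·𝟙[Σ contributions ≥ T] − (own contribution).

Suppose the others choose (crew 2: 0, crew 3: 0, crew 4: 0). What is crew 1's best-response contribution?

Others' total = 0. Even contributing 80 gives 80 < 190: no benefit either way.
Best response: 0.

0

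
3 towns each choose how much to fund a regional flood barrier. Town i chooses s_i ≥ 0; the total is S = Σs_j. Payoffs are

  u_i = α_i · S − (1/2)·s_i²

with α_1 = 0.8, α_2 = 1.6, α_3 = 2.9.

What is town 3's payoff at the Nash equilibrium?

11.165

Town i's FOC: ∂u_i/∂s_i = α_i − s_i = 0, so s_i* = α_i.
NE contributions = (0.8, 1.6, 2.9); S = 5.3.
u_3 = α_3·S − ½·(s_3)² = 2.9·5.3 − ½·2.9² = 11.165.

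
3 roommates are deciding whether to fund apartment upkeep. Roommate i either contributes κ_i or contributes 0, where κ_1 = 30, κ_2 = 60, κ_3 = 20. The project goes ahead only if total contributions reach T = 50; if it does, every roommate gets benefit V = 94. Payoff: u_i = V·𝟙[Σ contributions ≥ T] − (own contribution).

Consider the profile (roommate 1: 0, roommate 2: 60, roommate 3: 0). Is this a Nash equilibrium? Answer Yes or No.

Total = 60 ≥ 50: provided.
Roommate 1 (pledges 0, payoff 94): pledging 30 → total 90, payoff 64. No gain.
Roommate 2 (pledges 60, payoff 34): dropping to 0 → total 0, payoff 0. No gain.
Roommate 3 (pledges 0, payoff 94): pledging 20 → total 80, payoff 74. No gain.

Yes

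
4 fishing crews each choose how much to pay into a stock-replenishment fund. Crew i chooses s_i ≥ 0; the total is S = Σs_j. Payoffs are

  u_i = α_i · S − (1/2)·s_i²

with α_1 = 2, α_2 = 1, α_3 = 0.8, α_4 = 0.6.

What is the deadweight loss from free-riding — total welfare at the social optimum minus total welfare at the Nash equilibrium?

Crew i's FOC: ∂u_i/∂s_i = α_i − s_i = 0, so s_i* = α_i.
NE contributions = (2, 1, 0.8, 0.6); S = 4.4.
W^NE = (Σα)·S − ½Σα_i² = 4.4² − ½·6 = 16.36.
Planner sets s_i = Σα_j = 4.4 for every i, so S^SO = 4·4.4 = 17.6.
W^SO = (Σα)·S^SO − ½·4·(Σα)² = (4/2)·4.4² = 38.72.
Deadweight loss = W^SO − W^NE = 22.36.

22.36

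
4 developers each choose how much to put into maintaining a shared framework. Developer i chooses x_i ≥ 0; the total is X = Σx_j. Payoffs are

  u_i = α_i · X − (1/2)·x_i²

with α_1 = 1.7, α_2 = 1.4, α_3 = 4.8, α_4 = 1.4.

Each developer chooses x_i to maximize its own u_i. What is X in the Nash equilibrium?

Developer i's FOC: ∂u_i/∂x_i = α_i − x_i = 0, so x_i* = α_i.
NE contributions = (1.7, 1.4, 4.8, 1.4); X = 9.3.

9.3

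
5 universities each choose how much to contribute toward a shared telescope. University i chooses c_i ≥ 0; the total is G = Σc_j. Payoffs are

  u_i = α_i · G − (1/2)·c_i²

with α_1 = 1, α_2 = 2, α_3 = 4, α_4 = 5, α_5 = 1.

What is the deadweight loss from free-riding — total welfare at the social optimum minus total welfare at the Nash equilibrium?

277

University i's FOC: ∂u_i/∂c_i = α_i − c_i = 0, so c_i* = α_i.
NE contributions = (1, 2, 4, 5, 1); G = 13.
W^NE = (Σα)·G − ½Σα_i² = 13² − ½·47 = 145.5.
Planner sets c_i = Σα_j = 13 for every i, so G^SO = 5·13 = 65.
W^SO = (Σα)·G^SO − ½·5·(Σα)² = (5/2)·13² = 422.5.
Deadweight loss = W^SO − W^NE = 277.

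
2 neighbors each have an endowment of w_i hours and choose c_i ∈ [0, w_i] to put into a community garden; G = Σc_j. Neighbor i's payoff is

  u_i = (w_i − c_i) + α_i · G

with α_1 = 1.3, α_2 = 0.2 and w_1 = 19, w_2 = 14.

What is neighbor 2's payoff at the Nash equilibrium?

∂u_i/∂c_i = α_i − 1, so neighbor i contributes w_i if α_i > 1, else 0.
α_i > 1 for i ∈ {1}; NE contributions (19, 0), G = 19.
u_2 = (14 − 0) + 0.2·19 = 17.8.

17.8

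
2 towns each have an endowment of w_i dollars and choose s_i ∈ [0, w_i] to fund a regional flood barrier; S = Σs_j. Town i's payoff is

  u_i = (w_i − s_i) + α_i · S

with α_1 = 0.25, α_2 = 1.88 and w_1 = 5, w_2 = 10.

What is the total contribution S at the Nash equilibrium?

10

∂u_i/∂s_i = α_i − 1, so town i contributes w_i if α_i > 1, else 0.
α_i > 1 for i ∈ {2}; NE contributions (0, 10), S = 10.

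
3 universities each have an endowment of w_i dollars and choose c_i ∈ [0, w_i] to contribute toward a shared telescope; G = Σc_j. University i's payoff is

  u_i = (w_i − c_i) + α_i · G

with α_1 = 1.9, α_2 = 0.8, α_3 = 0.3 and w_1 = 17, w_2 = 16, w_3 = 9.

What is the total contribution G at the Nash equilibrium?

∂u_i/∂c_i = α_i − 1, so university i contributes w_i if α_i > 1, else 0.
α_i > 1 for i ∈ {1}; NE contributions (17, 0, 0), G = 17.

17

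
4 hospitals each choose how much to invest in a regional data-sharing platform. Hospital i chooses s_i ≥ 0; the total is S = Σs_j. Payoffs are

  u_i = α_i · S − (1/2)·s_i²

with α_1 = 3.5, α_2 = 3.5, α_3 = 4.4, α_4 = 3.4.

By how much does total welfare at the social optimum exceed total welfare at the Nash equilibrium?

246.75

Hospital i's FOC: ∂u_i/∂s_i = α_i − s_i = 0, so s_i* = α_i.
NE contributions = (3.5, 3.5, 4.4, 3.4); S = 14.8.
W^NE = (Σα)·S − ½Σα_i² = 14.8² − ½·55.42 = 191.33.
Planner sets s_i = Σα_j = 14.8 for every i, so S^SO = 4·14.8 = 59.2.
W^SO = (Σα)·S^SO − ½·4·(Σα)² = (4/2)·14.8² = 438.08.
Deadweight loss = W^SO − W^NE = 246.75.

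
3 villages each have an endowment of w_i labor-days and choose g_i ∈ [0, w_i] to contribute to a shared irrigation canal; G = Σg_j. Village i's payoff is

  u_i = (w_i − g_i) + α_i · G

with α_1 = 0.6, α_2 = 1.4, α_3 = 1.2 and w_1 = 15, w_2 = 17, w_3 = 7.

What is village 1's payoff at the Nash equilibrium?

29.4

∂u_i/∂g_i = α_i − 1, so village i contributes w_i if α_i > 1, else 0.
α_i > 1 for i ∈ {2, 3}; NE contributions (0, 17, 7), G = 24.
u_1 = (15 − 0) + 0.6·24 = 29.4.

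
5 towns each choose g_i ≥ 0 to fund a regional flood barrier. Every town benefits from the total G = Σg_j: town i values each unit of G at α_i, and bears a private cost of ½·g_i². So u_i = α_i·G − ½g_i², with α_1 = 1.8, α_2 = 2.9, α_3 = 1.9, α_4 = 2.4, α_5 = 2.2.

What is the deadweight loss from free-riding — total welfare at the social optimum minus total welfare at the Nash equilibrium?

201.09

Town i's FOC: ∂u_i/∂g_i = α_i − g_i = 0, so g_i* = α_i.
NE contributions = (1.8, 2.9, 1.9, 2.4, 2.2); G = 11.2.
W^NE = (Σα)·G − ½Σα_i² = 11.2² − ½·25.86 = 112.51.
Planner sets g_i = Σα_j = 11.2 for every i, so G^SO = 5·11.2 = 56.
W^SO = (Σα)·G^SO − ½·5·(Σα)² = (5/2)·11.2² = 313.6.
Deadweight loss = W^SO − W^NE = 201.09.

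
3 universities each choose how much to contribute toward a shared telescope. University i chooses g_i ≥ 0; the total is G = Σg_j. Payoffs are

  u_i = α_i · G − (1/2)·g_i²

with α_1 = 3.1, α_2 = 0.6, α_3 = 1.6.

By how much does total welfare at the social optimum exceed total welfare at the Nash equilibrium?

University i's FOC: ∂u_i/∂g_i = α_i − g_i = 0, so g_i* = α_i.
NE contributions = (3.1, 0.6, 1.6); G = 5.3.
W^NE = (Σα)·G − ½Σα_i² = 5.3² − ½·12.53 = 21.825.
Planner sets g_i = Σα_j = 5.3 for every i, so G^SO = 3·5.3 = 15.9.
W^SO = (Σα)·G^SO − ½·3·(Σα)² = (3/2)·5.3² = 42.135.
Deadweight loss = W^SO − W^NE = 20.31.

20.31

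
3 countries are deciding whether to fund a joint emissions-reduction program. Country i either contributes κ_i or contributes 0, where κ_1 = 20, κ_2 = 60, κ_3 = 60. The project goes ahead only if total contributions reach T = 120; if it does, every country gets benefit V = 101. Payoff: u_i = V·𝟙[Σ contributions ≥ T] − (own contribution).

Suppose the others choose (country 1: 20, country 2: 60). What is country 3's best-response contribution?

Others' total = 80. Contributing 60 brings total to 140 ≥ 120: gain V − κ_3 = 41.
Best response: 60.

60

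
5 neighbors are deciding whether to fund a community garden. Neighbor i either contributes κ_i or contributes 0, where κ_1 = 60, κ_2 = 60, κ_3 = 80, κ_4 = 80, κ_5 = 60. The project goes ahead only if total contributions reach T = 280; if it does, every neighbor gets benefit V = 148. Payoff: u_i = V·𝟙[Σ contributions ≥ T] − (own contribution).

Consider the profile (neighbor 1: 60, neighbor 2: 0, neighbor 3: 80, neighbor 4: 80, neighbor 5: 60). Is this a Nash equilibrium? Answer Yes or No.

Total = 280 ≥ 280: provided.
Neighbor 1 (pledges 60, payoff 88): dropping to 0 → total 220, payoff 0. No gain.
Neighbor 2 (pledges 0, payoff 148): pledging 60 → total 340, payoff 88. No gain.
Neighbor 3 (pledges 80, payoff 68): dropping to 0 → total 200, payoff 0. No gain.
Neighbor 4 (pledges 80, payoff 68): dropping to 0 → total 200, payoff 0. No gain.
Neighbor 5 (pledges 60, payoff 88): dropping to 0 → total 220, payoff 0. No gain.

Yes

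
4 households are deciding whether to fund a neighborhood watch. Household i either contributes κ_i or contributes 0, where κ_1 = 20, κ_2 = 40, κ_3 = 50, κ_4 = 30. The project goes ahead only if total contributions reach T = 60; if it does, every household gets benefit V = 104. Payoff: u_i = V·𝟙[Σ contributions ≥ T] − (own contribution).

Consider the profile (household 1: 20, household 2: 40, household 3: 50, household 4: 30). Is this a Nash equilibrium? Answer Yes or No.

No

Total = 140 ≥ 60: provided.
Household 1 (pledges 20, payoff 84): dropping to 0 → total 120, payoff 104. Profitable deviation.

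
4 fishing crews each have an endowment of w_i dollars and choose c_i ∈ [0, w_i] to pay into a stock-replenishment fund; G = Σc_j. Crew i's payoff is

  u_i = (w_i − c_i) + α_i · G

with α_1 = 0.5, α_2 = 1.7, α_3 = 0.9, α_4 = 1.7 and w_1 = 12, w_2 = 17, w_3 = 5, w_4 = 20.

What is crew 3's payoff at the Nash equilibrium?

∂u_i/∂c_i = α_i − 1, so crew i contributes w_i if α_i > 1, else 0.
α_i > 1 for i ∈ {2, 4}; NE contributions (0, 17, 0, 20), G = 37.
u_3 = (5 − 0) + 0.9·37 = 38.3.

38.3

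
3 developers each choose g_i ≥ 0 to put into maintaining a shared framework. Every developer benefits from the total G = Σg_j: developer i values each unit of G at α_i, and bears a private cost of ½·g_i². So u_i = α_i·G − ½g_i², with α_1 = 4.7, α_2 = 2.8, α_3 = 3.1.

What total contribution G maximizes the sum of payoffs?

Planner FOC: ∂(Σu_j)/∂g_i = (Σα_j) − g_i = 0, so g_i^SO = Σα_j = 10.6 for every i; G^SO = 31.8.

31.8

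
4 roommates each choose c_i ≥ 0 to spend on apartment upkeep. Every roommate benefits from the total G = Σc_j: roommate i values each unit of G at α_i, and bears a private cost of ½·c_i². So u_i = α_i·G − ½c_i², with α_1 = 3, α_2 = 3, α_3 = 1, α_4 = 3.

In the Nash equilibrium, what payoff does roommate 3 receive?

9.5

Roommate i's FOC: ∂u_i/∂c_i = α_i − c_i = 0, so c_i* = α_i.
NE contributions = (3, 3, 1, 3); G = 10.
u_3 = α_3·G − ½·(c_3)² = 1·10 − ½·1² = 9.5.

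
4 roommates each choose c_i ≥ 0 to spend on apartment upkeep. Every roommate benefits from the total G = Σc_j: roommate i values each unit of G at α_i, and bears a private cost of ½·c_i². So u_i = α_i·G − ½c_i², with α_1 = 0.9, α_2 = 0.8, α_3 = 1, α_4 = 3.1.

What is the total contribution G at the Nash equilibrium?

5.8

Roommate i's FOC: ∂u_i/∂c_i = α_i − c_i = 0, so c_i* = α_i.
NE contributions = (0.9, 0.8, 1, 3.1); G = 5.8.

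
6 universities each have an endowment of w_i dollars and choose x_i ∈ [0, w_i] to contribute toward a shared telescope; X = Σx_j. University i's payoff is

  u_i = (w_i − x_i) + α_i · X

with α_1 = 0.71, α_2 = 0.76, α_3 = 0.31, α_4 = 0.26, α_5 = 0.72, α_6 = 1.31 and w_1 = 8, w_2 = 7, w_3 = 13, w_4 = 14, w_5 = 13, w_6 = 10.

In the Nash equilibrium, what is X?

∂u_i/∂x_i = α_i − 1, so university i contributes w_i if α_i > 1, else 0.
α_i > 1 for i ∈ {6}; NE contributions (0, 0, 0, 0, 0, 10), X = 10.

10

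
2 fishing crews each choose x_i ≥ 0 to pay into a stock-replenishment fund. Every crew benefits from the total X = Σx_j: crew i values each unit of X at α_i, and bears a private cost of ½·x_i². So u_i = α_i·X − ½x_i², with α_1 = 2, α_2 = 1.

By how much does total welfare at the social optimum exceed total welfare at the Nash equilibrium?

2.5

Crew i's FOC: ∂u_i/∂x_i = α_i − x_i = 0, so x_i* = α_i.
NE contributions = (2, 1); X = 3.
W^NE = (Σα)·X − ½Σα_i² = 3² − ½·5 = 6.5.
Planner sets x_i = Σα_j = 3 for every i, so X^SO = 2·3 = 6.
W^SO = (Σα)·X^SO − ½·2·(Σα)² = (2/2)·3² = 9.
Deadweight loss = W^SO − W^NE = 2.5.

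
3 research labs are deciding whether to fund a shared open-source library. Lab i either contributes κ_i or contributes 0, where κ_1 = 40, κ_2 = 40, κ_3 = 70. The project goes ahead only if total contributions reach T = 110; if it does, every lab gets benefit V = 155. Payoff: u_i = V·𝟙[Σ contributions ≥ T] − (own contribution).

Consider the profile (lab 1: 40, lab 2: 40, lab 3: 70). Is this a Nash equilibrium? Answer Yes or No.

No

Total = 150 ≥ 110: provided.
Lab 1 (pledges 40, payoff 115): dropping to 0 → total 110, payoff 155. Profitable deviation.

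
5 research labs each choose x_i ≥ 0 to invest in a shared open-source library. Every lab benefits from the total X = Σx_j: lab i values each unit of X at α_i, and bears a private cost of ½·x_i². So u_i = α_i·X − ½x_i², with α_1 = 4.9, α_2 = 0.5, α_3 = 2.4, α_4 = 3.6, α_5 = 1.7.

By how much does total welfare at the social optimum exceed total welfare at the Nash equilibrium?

280.35

Lab i's FOC: ∂u_i/∂x_i = α_i − x_i = 0, so x_i* = α_i.
NE contributions = (4.9, 0.5, 2.4, 3.6, 1.7); X = 13.1.
W^NE = (Σα)·X − ½Σα_i² = 13.1² − ½·45.87 = 148.675.
Planner sets x_i = Σα_j = 13.1 for every i, so X^SO = 5·13.1 = 65.5.
W^SO = (Σα)·X^SO − ½·5·(Σα)² = (5/2)·13.1² = 429.025.
Deadweight loss = W^SO − W^NE = 280.35.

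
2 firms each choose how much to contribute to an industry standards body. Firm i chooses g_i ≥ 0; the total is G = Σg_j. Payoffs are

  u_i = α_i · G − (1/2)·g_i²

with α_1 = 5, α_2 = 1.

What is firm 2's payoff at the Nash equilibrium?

Firm i's FOC: ∂u_i/∂g_i = α_i − g_i = 0, so g_i* = α_i.
NE contributions = (5, 1); G = 6.
u_2 = α_2·G − ½·(g_2)² = 1·6 − ½·1² = 5.5.

5.5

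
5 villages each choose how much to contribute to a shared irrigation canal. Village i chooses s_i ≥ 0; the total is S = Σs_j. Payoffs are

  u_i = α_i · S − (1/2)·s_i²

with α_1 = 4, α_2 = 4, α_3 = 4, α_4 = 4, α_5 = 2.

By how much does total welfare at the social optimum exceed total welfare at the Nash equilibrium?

520

Village i's FOC: ∂u_i/∂s_i = α_i − s_i = 0, so s_i* = α_i.
NE contributions = (4, 4, 4, 4, 2); S = 18.
W^NE = (Σα)·S − ½Σα_i² = 18² − ½·68 = 290.
Planner sets s_i = Σα_j = 18 for every i, so S^SO = 5·18 = 90.
W^SO = (Σα)·S^SO − ½·5·(Σα)² = (5/2)·18² = 810.
Deadweight loss = W^SO − W^NE = 520.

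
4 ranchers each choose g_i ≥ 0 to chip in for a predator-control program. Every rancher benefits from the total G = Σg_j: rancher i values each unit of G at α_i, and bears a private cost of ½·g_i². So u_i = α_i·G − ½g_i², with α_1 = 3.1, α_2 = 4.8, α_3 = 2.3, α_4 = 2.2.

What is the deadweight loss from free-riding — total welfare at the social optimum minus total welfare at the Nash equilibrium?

Rancher i's FOC: ∂u_i/∂g_i = α_i − g_i = 0, so g_i* = α_i.
NE contributions = (3.1, 4.8, 2.3, 2.2); G = 12.4.
W^NE = (Σα)·G − ½Σα_i² = 12.4² − ½·42.78 = 132.37.
Planner sets g_i = Σα_j = 12.4 for every i, so G^SO = 4·12.4 = 49.6.
W^SO = (Σα)·G^SO − ½·4·(Σα)² = (4/2)·12.4² = 307.52.
Deadweight loss = W^SO − W^NE = 175.15.

175.15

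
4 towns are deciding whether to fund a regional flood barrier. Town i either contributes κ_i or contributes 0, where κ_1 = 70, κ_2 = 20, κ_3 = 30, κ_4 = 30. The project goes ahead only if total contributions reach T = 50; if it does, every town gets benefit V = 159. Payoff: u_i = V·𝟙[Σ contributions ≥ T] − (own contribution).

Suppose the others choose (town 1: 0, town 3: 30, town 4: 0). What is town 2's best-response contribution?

Others' total = 30. Contributing 20 brings total to 50 ≥ 50: gain V − κ_2 = 139.
Best response: 20.

20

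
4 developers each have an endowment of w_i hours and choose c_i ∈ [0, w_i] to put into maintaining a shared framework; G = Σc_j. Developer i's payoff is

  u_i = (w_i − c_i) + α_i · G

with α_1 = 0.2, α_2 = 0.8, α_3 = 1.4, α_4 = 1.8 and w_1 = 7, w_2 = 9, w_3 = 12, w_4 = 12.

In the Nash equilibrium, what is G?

∂u_i/∂c_i = α_i − 1, so developer i contributes w_i if α_i > 1, else 0.
α_i > 1 for i ∈ {3, 4}; NE contributions (0, 0, 12, 12), G = 24.

24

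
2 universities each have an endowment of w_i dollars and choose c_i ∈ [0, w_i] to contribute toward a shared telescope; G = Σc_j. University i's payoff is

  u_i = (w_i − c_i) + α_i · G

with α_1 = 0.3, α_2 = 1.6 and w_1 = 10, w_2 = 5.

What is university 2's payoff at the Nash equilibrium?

∂u_i/∂c_i = α_i − 1, so university i contributes w_i if α_i > 1, else 0.
α_i > 1 for i ∈ {2}; NE contributions (0, 5), G = 5.
u_2 = (5 − 5) + 1.6·5 = 8.

8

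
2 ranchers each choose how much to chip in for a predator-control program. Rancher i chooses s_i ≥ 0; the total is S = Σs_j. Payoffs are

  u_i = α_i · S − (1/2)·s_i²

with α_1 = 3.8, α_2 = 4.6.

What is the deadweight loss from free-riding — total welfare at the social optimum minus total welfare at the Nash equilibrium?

Rancher i's FOC: ∂u_i/∂s_i = α_i − s_i = 0, so s_i* = α_i.
NE contributions = (3.8, 4.6); S = 8.4.
W^NE = (Σα)·S − ½Σα_i² = 8.4² − ½·35.6 = 52.76.
Planner sets s_i = Σα_j = 8.4 for every i, so S^SO = 2·8.4 = 16.8.
W^SO = (Σα)·S^SO − ½·2·(Σα)² = (2/2)·8.4² = 70.56.
Deadweight loss = W^SO − W^NE = 17.8.

17.8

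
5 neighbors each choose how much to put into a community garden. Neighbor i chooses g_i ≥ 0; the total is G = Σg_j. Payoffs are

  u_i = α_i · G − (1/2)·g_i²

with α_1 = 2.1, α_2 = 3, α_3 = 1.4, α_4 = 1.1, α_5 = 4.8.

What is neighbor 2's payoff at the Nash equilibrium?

32.7

Neighbor i's FOC: ∂u_i/∂g_i = α_i − g_i = 0, so g_i* = α_i.
NE contributions = (2.1, 3, 1.4, 1.1, 4.8); G = 12.4.
u_2 = α_2·G − ½·(g_2)² = 3·12.4 − ½·3² = 32.7.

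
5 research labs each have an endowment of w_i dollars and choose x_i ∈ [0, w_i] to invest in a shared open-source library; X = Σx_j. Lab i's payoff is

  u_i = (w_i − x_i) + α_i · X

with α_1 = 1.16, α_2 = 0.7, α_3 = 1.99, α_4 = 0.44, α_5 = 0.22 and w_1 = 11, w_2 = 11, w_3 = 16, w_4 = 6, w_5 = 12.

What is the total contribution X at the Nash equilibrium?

27

∂u_i/∂x_i = α_i − 1, so lab i contributes w_i if α_i > 1, else 0.
α_i > 1 for i ∈ {1, 3}; NE contributions (11, 0, 16, 0, 0), X = 27.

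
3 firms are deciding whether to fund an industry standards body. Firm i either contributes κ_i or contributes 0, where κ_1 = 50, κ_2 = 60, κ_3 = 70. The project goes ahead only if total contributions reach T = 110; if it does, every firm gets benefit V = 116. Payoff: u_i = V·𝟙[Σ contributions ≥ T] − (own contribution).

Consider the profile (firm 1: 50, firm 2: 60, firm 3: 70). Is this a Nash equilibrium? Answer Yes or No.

Total = 180 ≥ 110: provided.
Firm 1 (pledges 50, payoff 66): dropping to 0 → total 130, payoff 116. Profitable deviation.

No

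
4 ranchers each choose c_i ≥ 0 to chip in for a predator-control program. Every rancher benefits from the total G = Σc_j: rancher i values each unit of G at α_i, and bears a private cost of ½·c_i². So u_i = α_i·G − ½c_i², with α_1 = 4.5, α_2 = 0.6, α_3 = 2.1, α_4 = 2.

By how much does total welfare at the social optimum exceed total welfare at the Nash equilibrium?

99.15

Rancher i's FOC: ∂u_i/∂c_i = α_i − c_i = 0, so c_i* = α_i.
NE contributions = (4.5, 0.6, 2.1, 2); G = 9.2.
W^NE = (Σα)·G − ½Σα_i² = 9.2² − ½·29.02 = 70.13.
Planner sets c_i = Σα_j = 9.2 for every i, so G^SO = 4·9.2 = 36.8.
W^SO = (Σα)·G^SO − ½·4·(Σα)² = (4/2)·9.2² = 169.28.
Deadweight loss = W^SO − W^NE = 99.15.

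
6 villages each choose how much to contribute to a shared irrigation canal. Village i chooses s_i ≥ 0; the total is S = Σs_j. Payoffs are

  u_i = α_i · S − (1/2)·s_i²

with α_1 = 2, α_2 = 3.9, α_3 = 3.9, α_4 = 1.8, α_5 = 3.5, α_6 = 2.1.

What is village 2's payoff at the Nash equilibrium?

59.475

Village i's FOC: ∂u_i/∂s_i = α_i − s_i = 0, so s_i* = α_i.
NE contributions = (2, 3.9, 3.9, 1.8, 3.5, 2.1); S = 17.2.
u_2 = α_2·S − ½·(s_2)² = 3.9·17.2 − ½·3.9² = 59.475.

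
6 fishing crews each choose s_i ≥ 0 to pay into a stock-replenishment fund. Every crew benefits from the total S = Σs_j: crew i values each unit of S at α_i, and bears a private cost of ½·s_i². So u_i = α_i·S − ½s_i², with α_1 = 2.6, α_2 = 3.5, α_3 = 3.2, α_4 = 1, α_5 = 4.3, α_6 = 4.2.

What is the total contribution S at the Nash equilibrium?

Crew i's FOC: ∂u_i/∂s_i = α_i − s_i = 0, so s_i* = α_i.
NE contributions = (2.6, 3.5, 3.2, 1, 4.3, 4.2); S = 18.8.

18.8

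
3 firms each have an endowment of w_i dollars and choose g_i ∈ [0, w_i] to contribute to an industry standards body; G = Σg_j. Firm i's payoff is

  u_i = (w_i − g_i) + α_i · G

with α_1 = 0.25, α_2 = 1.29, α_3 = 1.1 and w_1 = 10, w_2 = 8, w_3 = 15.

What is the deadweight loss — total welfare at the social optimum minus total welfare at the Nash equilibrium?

16.4

∂u_i/∂g_i = α_i − 1, so firm i contributes w_i if α_i > 1, else 0.
α_i > 1 for i ∈ {2, 3}; NE contributions (0, 8, 15), G = 23.
W^NE = Σw_i − G^NE + (Σα_i)·G^NE = 33 + 1.64·23 = 70.72.
Planner: ∂(Σu_j)/∂g_i = Σα_j − 1 = 1.64 > 0, so everyone contributes w_i; G^SO = 33, W^SO = 33 + 1.64·33 = 87.12.
Deadweight loss = 16.4.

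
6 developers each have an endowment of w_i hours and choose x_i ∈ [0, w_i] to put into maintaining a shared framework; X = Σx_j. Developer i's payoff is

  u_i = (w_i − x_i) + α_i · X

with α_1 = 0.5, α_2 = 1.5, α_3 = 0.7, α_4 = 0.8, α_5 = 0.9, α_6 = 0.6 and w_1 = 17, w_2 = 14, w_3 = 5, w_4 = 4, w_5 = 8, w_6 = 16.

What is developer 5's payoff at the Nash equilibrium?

∂u_i/∂x_i = α_i − 1, so developer i contributes w_i if α_i > 1, else 0.
α_i > 1 for i ∈ {2}; NE contributions (0, 14, 0, 0, 0, 0), X = 14.
u_5 = (8 − 0) + 0.9·14 = 20.6.

20.6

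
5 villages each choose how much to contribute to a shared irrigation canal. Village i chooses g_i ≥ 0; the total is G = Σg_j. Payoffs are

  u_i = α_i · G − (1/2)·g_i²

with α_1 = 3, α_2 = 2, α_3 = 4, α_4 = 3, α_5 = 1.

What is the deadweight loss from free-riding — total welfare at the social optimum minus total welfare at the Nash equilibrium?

273

Village i's FOC: ∂u_i/∂g_i = α_i − g_i = 0, so g_i* = α_i.
NE contributions = (3, 2, 4, 3, 1); G = 13.
W^NE = (Σα)·G − ½Σα_i² = 13² − ½·39 = 149.5.
Planner sets g_i = Σα_j = 13 for every i, so G^SO = 5·13 = 65.
W^SO = (Σα)·G^SO − ½·5·(Σα)² = (5/2)·13² = 422.5.
Deadweight loss = W^SO − W^NE = 273.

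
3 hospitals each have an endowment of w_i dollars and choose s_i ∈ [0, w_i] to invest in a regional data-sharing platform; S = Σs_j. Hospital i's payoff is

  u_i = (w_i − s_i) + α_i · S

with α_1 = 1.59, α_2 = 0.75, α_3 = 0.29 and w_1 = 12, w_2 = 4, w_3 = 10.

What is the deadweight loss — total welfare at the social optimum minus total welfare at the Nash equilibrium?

22.82

∂u_i/∂s_i = α_i − 1, so hospital i contributes w_i if α_i > 1, else 0.
α_i > 1 for i ∈ {1}; NE contributions (12, 0, 0), S = 12.
W^NE = Σw_i − S^NE + (Σα_i)·S^NE = 26 + 1.63·12 = 45.56.
Planner: ∂(Σu_j)/∂s_i = Σα_j − 1 = 1.63 > 0, so everyone contributes w_i; S^SO = 26, W^SO = 26 + 1.63·26 = 68.38.
Deadweight loss = 22.82.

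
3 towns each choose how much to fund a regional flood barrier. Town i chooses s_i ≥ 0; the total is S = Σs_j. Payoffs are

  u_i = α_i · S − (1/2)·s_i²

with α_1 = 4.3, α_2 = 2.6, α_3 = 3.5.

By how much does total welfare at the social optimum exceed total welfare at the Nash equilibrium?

72.83

Town i's FOC: ∂u_i/∂s_i = α_i − s_i = 0, so s_i* = α_i.
NE contributions = (4.3, 2.6, 3.5); S = 10.4.
W^NE = (Σα)·S − ½Σα_i² = 10.4² − ½·37.5 = 89.41.
Planner sets s_i = Σα_j = 10.4 for every i, so S^SO = 3·10.4 = 31.2.
W^SO = (Σα)·S^SO − ½·3·(Σα)² = (3/2)·10.4² = 162.24.
Deadweight loss = W^SO − W^NE = 72.83.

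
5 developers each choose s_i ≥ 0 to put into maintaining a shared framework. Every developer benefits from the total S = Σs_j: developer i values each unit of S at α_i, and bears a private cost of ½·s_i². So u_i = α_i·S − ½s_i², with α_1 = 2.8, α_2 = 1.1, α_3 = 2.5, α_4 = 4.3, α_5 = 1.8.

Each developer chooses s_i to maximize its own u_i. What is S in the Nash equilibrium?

Developer i's FOC: ∂u_i/∂s_i = α_i − s_i = 0, so s_i* = α_i.
NE contributions = (2.8, 1.1, 2.5, 4.3, 1.8); S = 12.5.

12.5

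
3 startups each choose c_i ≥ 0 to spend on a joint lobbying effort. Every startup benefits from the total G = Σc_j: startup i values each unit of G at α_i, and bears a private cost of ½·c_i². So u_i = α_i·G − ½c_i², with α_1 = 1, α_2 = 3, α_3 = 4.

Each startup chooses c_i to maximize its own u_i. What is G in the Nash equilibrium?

8

Startup i's FOC: ∂u_i/∂c_i = α_i − c_i = 0, so c_i* = α_i.
NE contributions = (1, 3, 4); G = 8.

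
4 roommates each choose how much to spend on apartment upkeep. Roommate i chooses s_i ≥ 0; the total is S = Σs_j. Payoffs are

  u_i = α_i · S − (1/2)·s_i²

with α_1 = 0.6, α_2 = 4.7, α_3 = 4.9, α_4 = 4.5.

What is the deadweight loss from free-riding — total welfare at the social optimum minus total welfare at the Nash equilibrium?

249.445

Roommate i's FOC: ∂u_i/∂s_i = α_i − s_i = 0, so s_i* = α_i.
NE contributions = (0.6, 4.7, 4.9, 4.5); S = 14.7.
W^NE = (Σα)·S − ½Σα_i² = 14.7² − ½·66.71 = 182.735.
Planner sets s_i = Σα_j = 14.7 for every i, so S^SO = 4·14.7 = 58.8.
W^SO = (Σα)·S^SO − ½·4·(Σα)² = (4/2)·14.7² = 432.18.
Deadweight loss = W^SO − W^NE = 249.445.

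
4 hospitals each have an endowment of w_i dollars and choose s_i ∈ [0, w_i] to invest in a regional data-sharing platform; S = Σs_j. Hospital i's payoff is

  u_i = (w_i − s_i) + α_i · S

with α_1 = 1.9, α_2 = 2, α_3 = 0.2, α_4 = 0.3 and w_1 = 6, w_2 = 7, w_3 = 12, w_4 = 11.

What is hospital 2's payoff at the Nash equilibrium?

26

∂u_i/∂s_i = α_i − 1, so hospital i contributes w_i if α_i > 1, else 0.
α_i > 1 for i ∈ {1, 2}; NE contributions (6, 7, 0, 0), S = 13.
u_2 = (7 − 7) + 2·13 = 26.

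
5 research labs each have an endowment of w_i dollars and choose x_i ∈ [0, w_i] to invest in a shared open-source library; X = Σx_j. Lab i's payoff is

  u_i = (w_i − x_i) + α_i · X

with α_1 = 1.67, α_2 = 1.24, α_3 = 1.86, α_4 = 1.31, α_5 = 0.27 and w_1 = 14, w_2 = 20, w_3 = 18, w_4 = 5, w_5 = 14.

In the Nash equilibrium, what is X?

∂u_i/∂x_i = α_i − 1, so lab i contributes w_i if α_i > 1, else 0.
α_i > 1 for i ∈ {1, 2, 3, 4}; NE contributions (14, 20, 18, 5, 0), X = 57.

57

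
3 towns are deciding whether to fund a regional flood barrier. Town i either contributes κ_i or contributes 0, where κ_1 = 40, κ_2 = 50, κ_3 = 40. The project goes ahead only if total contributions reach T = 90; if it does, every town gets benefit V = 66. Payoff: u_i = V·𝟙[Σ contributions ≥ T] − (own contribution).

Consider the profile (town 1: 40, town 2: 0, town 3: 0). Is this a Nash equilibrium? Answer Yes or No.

Total = 40 < 90: not provided.
Town 1 (pledges 40, payoff -40): dropping to 0 → total 0, payoff 0. Profitable deviation.

No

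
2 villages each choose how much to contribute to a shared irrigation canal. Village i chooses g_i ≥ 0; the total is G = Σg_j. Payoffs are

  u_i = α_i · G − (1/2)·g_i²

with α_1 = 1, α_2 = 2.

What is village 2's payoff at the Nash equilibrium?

Village i's FOC: ∂u_i/∂g_i = α_i − g_i = 0, so g_i* = α_i.
NE contributions = (1, 2); G = 3.
u_2 = α_2·G − ½·(g_2)² = 2·3 − ½·2² = 4.

4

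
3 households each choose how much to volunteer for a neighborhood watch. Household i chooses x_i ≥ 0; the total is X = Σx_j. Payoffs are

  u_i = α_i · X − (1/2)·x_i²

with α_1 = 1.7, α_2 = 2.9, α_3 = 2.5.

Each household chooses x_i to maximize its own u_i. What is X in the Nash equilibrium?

Household i's FOC: ∂u_i/∂x_i = α_i − x_i = 0, so x_i* = α_i.
NE contributions = (1.7, 2.9, 2.5); X = 7.1.

7.1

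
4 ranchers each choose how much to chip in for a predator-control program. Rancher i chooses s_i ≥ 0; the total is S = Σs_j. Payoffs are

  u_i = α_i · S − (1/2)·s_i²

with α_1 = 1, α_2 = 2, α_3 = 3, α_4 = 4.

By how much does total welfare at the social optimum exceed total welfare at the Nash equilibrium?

115

Rancher i's FOC: ∂u_i/∂s_i = α_i − s_i = 0, so s_i* = α_i.
NE contributions = (1, 2, 3, 4); S = 10.
W^NE = (Σα)·S − ½Σα_i² = 10² − ½·30 = 85.
Planner sets s_i = Σα_j = 10 for every i, so S^SO = 4·10 = 40.
W^SO = (Σα)·S^SO − ½·4·(Σα)² = (4/2)·10² = 200.
Deadweight loss = W^SO − W^NE = 115.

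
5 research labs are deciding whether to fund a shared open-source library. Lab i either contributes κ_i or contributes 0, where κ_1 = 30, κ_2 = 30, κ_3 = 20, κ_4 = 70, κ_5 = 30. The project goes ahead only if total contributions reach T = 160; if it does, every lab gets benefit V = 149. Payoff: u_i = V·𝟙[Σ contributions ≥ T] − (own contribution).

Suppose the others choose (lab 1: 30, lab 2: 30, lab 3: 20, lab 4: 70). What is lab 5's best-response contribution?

Others' total = 150. Contributing 30 brings total to 180 ≥ 160: gain V − κ_5 = 119.
Best response: 30.

30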